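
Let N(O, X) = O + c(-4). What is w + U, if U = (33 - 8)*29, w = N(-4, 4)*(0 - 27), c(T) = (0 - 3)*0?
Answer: 833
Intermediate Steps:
c(T) = 0 (c(T) = -3*0 = 0)
N(O, X) = O (N(O, X) = O + 0 = O)
w = 108 (w = -4*(0 - 27) = -4*(-27) = 108)
U = 725 (U = 25*29 = 725)
w + U = 108 + 725 = 833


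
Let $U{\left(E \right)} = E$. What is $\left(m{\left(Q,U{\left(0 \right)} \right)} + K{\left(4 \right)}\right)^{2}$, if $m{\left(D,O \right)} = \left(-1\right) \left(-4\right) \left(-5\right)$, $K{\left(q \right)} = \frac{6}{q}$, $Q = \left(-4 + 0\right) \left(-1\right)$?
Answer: $\frac{1369}{4} \approx 342.25$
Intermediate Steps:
$Q = 4$ ($Q = \left(-4\right) \left(-1\right) = 4$)
$m{\left(D,O \right)} = -20$ ($m{\left(D,O \right)} = 4 \left(-5\right) = -20$)
$\left(m{\left(Q,U{\left(0 \right)} \right)} + K{\left(4 \right)}\right)^{2} = \left(-20 + \frac{6}{4}\right)^{2} = \left(-20 + 6 \cdot \frac{1}{4}\right)^{2} = \left(-20 + \frac{3}{2}\right)^{2} = \left(- \frac{37}{2}\right)^{2} = \frac{1369}{4}$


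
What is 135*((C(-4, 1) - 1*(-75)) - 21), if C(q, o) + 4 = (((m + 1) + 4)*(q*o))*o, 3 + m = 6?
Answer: 2430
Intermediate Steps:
m = 3 (m = -3 + 6 = 3)
C(q, o) = -4 + 8*q*o**2 (C(q, o) = -4 + (((3 + 1) + 4)*(q*o))*o = -4 + ((4 + 4)*(o*q))*o = -4 + (8*(o*q))*o = -4 + (8*o*q)*o = -4 + 8*q*o**2)
135*((C(-4, 1) - 1*(-75)) - 21) = 135*(((-4 + 8*(-4)*1**2) - 1*(-75)) - 21) = 135*(((-4 + 8*(-4)*1) + 75) - 21) = 135*(((-4 - 32) + 75) - 21) = 135*((-36 + 75) - 21) = 135*(39 - 21) = 135*18 = 2430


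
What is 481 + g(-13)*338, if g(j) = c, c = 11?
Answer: 4199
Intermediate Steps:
g(j) = 11
481 + g(-13)*338 = 481 + 11*338 = 481 + 3718 = 4199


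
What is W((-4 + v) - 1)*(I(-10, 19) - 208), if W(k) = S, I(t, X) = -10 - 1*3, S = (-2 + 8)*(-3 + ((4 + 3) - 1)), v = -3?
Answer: -3978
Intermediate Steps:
S = 18 (S = 6*(-3 + (7 - 1)) = 6*(-3 + 6) = 6*3 = 18)
I(t, X) = -13 (I(t, X) = -10 - 3 = -13)
W(k) = 18
W((-4 + v) - 1)*(I(-10, 19) - 208) = 18*(-13 - 208) = 18*(-221) = -3978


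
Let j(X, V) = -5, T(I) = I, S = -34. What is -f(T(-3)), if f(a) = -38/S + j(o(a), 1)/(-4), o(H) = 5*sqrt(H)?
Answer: -161/68 ≈ -2.3676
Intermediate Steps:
f(a) = 161/68 (f(a) = -38/(-34) - 5/(-4) = -38*(-1/34) - 5*(-1/4) = 19/17 + 5/4 = 161/68)
-f(T(-3)) = -1*161/68 = -161/68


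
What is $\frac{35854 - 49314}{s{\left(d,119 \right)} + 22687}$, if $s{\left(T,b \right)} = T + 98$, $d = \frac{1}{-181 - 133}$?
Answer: $- \frac{4226440}{7154489} \approx -0.59074$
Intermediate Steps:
$d = - \frac{1}{314}$ ($d = \frac{1}{-314} = - \frac{1}{314} \approx -0.0031847$)
$s{\left(T,b \right)} = 98 + T$
$\frac{35854 - 49314}{s{\left(d,119 \right)} + 22687} = \frac{35854 - 49314}{\left(98 - \frac{1}{314}\right) + 22687} = - \frac{13460}{\frac{30771}{314} + 22687} = - \frac{13460}{\frac{7154489}{314}} = \left(-13460\right) \frac{314}{7154489} = - \frac{4226440}{7154489}$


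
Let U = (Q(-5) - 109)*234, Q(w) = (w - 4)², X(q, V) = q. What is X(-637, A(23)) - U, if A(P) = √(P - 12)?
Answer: 5915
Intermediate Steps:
A(P) = √(-12 + P)
Q(w) = (-4 + w)²
U = -6552 (U = ((-4 - 5)² - 109)*234 = ((-9)² - 109)*234 = (81 - 109)*234 = -28*234 = -6552)
X(-637, A(23)) - U = -637 - 1*(-6552) = -637 + 6552 = 5915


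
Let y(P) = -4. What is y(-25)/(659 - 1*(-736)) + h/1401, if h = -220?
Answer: -104168/651465 ≈ -0.15990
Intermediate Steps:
y(-25)/(659 - 1*(-736)) + h/1401 = -4/(659 - 1*(-736)) - 220/1401 = -4/(659 + 736) - 220*1/1401 = -4/1395 - 220/1401 = -104168/651465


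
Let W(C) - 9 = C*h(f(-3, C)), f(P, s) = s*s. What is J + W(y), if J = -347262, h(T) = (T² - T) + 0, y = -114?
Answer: -19253011533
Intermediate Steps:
f(P, s) = s²
h(T) = T² - T
W(C) = 9 + C³*(-1 + C²) (W(C) = 9 + C*(C²*(-1 + C²)) = 9 + C³*(-1 + C²))
J + W(y) = -347262 + (9 + (-114)⁵ - 1*(-114)³) = -347262 + (9 - 19254145824 - 1*(-1481544)) = -347262 + (9 - 19254145824 + 1481544) = -347262 - 19252664271 = -19253011533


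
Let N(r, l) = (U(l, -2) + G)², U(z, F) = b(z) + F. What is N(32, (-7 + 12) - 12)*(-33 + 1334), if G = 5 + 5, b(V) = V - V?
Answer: 83264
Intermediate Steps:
b(V) = 0
U(z, F) = F (U(z, F) = 0 + F = F)
G = 10
N(r, l) = 64 (N(r, l) = (-2 + 10)² = 8² = 64)
N(32, (-7 + 12) - 12)*(-33 + 1334) = 64*(-33 + 1334) = 64*1301 = 83264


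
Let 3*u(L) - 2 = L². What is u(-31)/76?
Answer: 321/76 ≈ 4.2237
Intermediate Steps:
u(L) = ⅔ + L²/3
u(-31)/76 = (⅔ + (⅓)*(-31)²)/76 = (⅔ + (⅓)*961)*(1/76) = (⅔ + 961/3)*(1/76) = 321*(1/76) = 321/76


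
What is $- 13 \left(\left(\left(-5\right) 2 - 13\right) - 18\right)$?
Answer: $533$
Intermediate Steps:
$- 13 \left(\left(\left(-5\right) 2 - 13\right) - 18\right) = - 13 \left(\left(-10 - 13\right) - 18\right) = - 13 \left(-23 - 18\right) = \left(-13\right) \left(-41\right) = 533$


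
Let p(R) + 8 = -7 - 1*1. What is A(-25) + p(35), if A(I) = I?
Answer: -41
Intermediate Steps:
p(R) = -16 (p(R) = -8 + (-7 - 1*1) = -8 + (-7 - 1) = -8 - 8 = -16)
A(-25) + p(35) = -25 - 16 = -41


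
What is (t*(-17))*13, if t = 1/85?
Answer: -13/5 ≈ -2.6000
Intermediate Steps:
t = 1/85 ≈ 0.011765
(t*(-17))*13 = ((1/85)*(-17))*13 = -⅕*13 = -13/5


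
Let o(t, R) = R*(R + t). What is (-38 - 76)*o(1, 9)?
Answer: -10260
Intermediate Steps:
(-38 - 76)*o(1, 9) = (-38 - 76)*(9*(9 + 1)) = -1026*10 = -114*90 = -10260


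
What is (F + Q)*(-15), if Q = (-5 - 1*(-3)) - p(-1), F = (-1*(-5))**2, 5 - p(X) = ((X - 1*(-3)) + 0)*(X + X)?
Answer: -210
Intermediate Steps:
p(X) = 5 - 2*X*(3 + X) (p(X) = 5 - ((X - 1*(-3)) + 0)*(X + X) = 5 - ((X + 3) + 0)*2*X = 5 - ((3 + X) + 0)*2*X = 5 - (3 + X)*2*X = 5 - 2*X*(3 + X))
F = 25 (F = 5**2 = 25)
Q = -11 (Q = (-5 - 1*(-3)) - (5 - 6*(-1) - 2*(-1)**2) = (-5 + 3) - (5 + 6 - 2*1) = -2 - (5 + 6 - 2) = -2 - 1*9 = -2 - 9 = -11)
(F + Q)*(-15) = (25 - 11)*(-15) = 14*(-15) = -210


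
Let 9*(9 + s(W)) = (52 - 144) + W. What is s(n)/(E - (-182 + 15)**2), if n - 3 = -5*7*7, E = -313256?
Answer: 83/614061 ≈ 0.00013517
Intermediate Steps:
n = -242 (n = 3 - 5*7*7 = 3 - 35*7 = 3 - 245 = -242)
s(W) = -173/9 + W/9 (s(W) = -9 + ((52 - 144) + W)/9 = -9 + (-92 + W)/9 = -9 + (-92/9 + W/9) = -173/9 + W/9)
s(n)/(E - (-182 + 15)**2) = (-173/9 + (1/9)*(-242))/(-313256 - (-182 + 15)**2) = (-173/9 - 242/9)/(-313256 - 1*(-167)**2) = -415/(9*(-313256 - 1*27889)) = -415/(9*(-313256 - 27889)) = -415/9/(-341145) = -415/9*(-1/341145) = 83/614061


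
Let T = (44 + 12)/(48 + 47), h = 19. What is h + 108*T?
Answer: 7853/95 ≈ 82.663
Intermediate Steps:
T = 56/95 ≈ 0.58947
h + 108*T = 19 + 108*(56/95) = 19 + 6048/95 = 7853/95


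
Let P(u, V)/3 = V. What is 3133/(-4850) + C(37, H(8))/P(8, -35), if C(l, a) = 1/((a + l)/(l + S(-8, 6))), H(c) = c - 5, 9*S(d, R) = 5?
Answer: -1200667/1833300 ≈ -0.65492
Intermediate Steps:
S(d, R) = 5/9 (S(d, R) = (1/9)*5 = 5/9)
H(c) = -5 + c
P(u, V) = 3*V
C(l, a) = (5/9 + l)/(a + l) (C(l, a) = 1/((a + l)/(l + 5/9)) = 1/((a + l)/(5/9 + l)) = (5/9 + l)/(a + l))
3133/(-4850) + C(37, H(8))/P(8, -35) = 3133/(-4850) + ((5/9 + 37)/((-5 + 8) + 37))/((3*(-35))) = 3133*(-1/4850) + ((338/9)/(3 + 37))/(-105) = -3133/4850 + ((338/9)/40)*(-1/105) = -3133/4850 + ((1/40)*(338/9))*(-1/105) = -3133/4850 + (169/180)*(-1/105) = -3133/4850 - 169/18900 = -1200667/1833300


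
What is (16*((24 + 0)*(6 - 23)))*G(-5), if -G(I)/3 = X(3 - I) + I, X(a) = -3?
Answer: -156672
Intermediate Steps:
G(I) = 9 - 3*I (G(I) = -3*(-3 + I) = 9 - 3*I)
(16*((24 + 0)*(6 - 23)))*G(-5) = (16*((24 + 0)*(6 - 23)))*(9 - 3*(-5)) = (16*(24*(-17)))*(9 + 15) = (16*(-408))*24 = -6528*24 = -156672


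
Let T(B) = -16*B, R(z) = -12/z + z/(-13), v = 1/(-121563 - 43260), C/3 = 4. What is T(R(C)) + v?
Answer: 65929187/2142699 ≈ 30.769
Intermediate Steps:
C = 12 (C = 3*4 = 12)
v = -1/164823 (v = 1/(-164823) = -1/164823 ≈ -6.0671e-6)
R(z) = -12/z - z/13 (R(z) = -12/z + z*(-1/13) = -12/z - z/13)
T(R(C)) + v = -16*(-12/12 - 1/13*12) - 1/164823 = -16*(-12*1/12 - 12/13) - 1/164823 = -16*(-1 - 12/13) - 1/164823 = -16*(-25/13) - 1/164823 = 400/13 - 1/164823 = 65929187/2142699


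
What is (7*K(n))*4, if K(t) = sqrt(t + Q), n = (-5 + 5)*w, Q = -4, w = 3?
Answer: 56*I ≈ 56.0*I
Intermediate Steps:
n = 0 (n = (-5 + 5)*3 = 0*3 = 0)
K(t) = sqrt(-4 + t) (K(t) = sqrt(t - 4) = sqrt(-4 + t))
(7*K(n))*4 = (7*sqrt(-4 + 0))*4 = (7*sqrt(-4))*4 = (7*(2*I))*4 = (14*I)*4 = 56*I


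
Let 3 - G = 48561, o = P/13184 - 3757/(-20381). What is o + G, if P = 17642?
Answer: -6523638115071/134351552 ≈ -48557.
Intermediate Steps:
o = 204546945/134351552 (o = 17642/13184 - 3757/(-20381) = 17642*(1/13184) - 3757*(-1/20381) = 8821/6592 + 3757/20381 = 204546945/134351552 ≈ 1.5225)
G = -48558 (G = 3 - 1*48561 = 3 - 48561 = -48558)
o + G = 204546945/134351552 - 48558 = -6523638115071/134351552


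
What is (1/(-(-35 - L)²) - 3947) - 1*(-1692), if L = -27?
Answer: -144321/64 ≈ -2255.0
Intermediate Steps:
(1/(-(-35 - L)²) - 3947) - 1*(-1692) = (1/(-(-35 - 1*(-27))²) - 3947) - 1*(-1692) = (1/(-(-35 + 27)²) - 3947) + 1692 = (1/(-1*(-8)²) - 3947) + 1692 = (1/(-1*64) - 3947) + 1692 = (1/(-64) - 3947) + 1692 = (-1/64 - 3947) + 1692 = -252609/64 + 1692 = -144321/64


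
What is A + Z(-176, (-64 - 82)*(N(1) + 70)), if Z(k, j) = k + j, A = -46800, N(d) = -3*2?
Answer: -56320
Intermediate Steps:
N(d) = -6
Z(k, j) = j + k
A + Z(-176, (-64 - 82)*(N(1) + 70)) = -46800 + ((-64 - 82)*(-6 + 70) - 176) = -46800 + (-146*64 - 176) = -46800 + (-9344 - 176) = -46800 - 9520 = -56320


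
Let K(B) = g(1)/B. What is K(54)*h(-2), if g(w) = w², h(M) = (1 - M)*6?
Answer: ⅓ ≈ 0.33333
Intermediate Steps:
h(M) = 6 - 6*M
K(B) = 1/B (K(B) = 1²/B = 1/B)
K(54)*h(-2) = (6 - 6*(-2))/54 = (6 + 12)/54 = (1/54)*18 = ⅓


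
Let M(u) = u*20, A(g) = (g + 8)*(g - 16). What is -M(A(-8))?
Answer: 0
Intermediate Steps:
A(g) = (-16 + g)*(8 + g) (A(g) = (8 + g)*(-16 + g) = (-16 + g)*(8 + g))
M(u) = 20*u
-M(A(-8)) = -20*(-128 + (-8)² - 8*(-8)) = -20*(-128 + 64 + 64) = -20*0 = -1*0 = 0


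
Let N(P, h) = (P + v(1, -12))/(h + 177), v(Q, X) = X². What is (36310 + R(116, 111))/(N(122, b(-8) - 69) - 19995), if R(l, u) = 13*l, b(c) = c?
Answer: -1890900/999617 ≈ -1.8916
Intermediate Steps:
N(P, h) = (144 + P)/(177 + h) (N(P, h) = (P + (-12)²)/(h + 177) = (P + 144)/(177 + h) = (144 + P)/(177 + h))
(36310 + R(116, 111))/(N(122, b(-8) - 69) - 19995) = (36310 + 13*116)/((144 + 122)/(177 + (-8 - 69)) - 19995) = (36310 + 1508)/(266/(177 - 77) - 19995) = 37818/(266/100 - 19995) = 37818/((1/100)*266 - 19995) = 37818/(133/50 - 19995) = 37818/(-999617/50) = 37818*(-50/999617) = -1890900/999617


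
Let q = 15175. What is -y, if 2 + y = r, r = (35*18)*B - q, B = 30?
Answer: -3723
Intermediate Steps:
r = 3725 (r = (35*18)*30 - 1*15175 = 630*30 - 15175 = 18900 - 15175 = 3725)
y = 3723 (y = -2 + 3725 = 3723)
-y = -1*3723 = -3723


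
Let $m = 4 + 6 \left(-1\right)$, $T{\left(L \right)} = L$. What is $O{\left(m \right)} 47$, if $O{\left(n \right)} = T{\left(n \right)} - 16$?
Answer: $-846$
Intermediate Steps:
$m = -2$ ($m = 4 - 6 = -2$)
$O{\left(n \right)} = -16 + n$ ($O{\left(n \right)} = n - 16 = -16 + n$)
$O{\left(m \right)} 47 = \left(-16 - 2\right) 47 = \left(-18\right) 47 = -846$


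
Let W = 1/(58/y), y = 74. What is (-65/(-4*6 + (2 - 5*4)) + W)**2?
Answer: 11826721/1483524 ≈ 7.9720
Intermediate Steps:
W = 37/29 (W = 1/(58/74) = 1/(58*(1/74)) = 1/(29/37) = 37/29 ≈ 1.2759)
(-65/(-4*6 + (2 - 5*4)) + W)**2 = (-65/(-4*6 + (2 - 5*4)) + 37/29)**2 = (-65/(-24 + (2 - 20)) + 37/29)**2 = (-65/(-24 - 18) + 37/29)**2 = (-65/(-42) + 37/29)**2 = (-65*(-1/42) + 37/29)**2 = (65/42 + 37/29)**2 = (3439/1218)**2 = 11826721/1483524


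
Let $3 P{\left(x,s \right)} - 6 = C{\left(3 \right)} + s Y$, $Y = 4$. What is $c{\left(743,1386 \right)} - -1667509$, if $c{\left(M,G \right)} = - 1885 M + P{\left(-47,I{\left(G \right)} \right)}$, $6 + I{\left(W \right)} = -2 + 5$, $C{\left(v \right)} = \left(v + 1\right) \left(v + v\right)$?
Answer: $266960$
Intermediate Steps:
$C{\left(v \right)} = 2 v \left(1 + v\right)$ ($C{\left(v \right)} = \left(1 + v\right) 2 v = 2 v \left(1 + v\right)$)
$I{\left(W \right)} = -3$ ($I{\left(W \right)} = -6 + \left(-2 + 5\right) = -6 + 3 = -3$)
$P{\left(x,s \right)} = 10 + \frac{4 s}{3}$ ($P{\left(x,s \right)} = 2 + \frac{2 \cdot 3 \left(1 + 3\right) + s 4}{3} = 2 + \frac{2 \cdot 3 \cdot 4 + 4 s}{3} = 2 + \frac{24 + 4 s}{3} = 2 + \left(8 + \frac{4 s}{3}\right) = 10 + \frac{4 s}{3}$)
$c{\left(M,G \right)} = 6 - 1885 M$ ($c{\left(M,G \right)} = - 1885 M + \left(10 + \frac{4}{3} \left(-3\right)\right) = - 1885 M + \left(10 - 4\right) = - 1885 M + 6 = 6 - 1885 M$)
$c{\left(743,1386 \right)} - -1667509 = \left(6 - 1400555\right) - -1667509 = \left(6 - 1400555\right) + 1667509 = -1400549 + 1667509 = 266960$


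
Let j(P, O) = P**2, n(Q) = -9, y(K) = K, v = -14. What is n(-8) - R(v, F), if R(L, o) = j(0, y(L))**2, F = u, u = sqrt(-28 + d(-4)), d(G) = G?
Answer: -9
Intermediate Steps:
u = 4*I*sqrt(2) (u = sqrt(-28 - 4) = sqrt(-32) = 4*I*sqrt(2) ≈ 5.6569*I)
F = 4*I*sqrt(2) ≈ 5.6569*I
R(L, o) = 0 (R(L, o) = (0**2)**2 = 0**2 = 0)
n(-8) - R(v, F) = -9 - 1*0 = -9 + 0 = -9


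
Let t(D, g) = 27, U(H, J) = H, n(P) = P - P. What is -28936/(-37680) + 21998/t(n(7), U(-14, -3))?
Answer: 34569413/42390 ≈ 815.51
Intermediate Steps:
n(P) = 0
-28936/(-37680) + 21998/t(n(7), U(-14, -3)) = -28936/(-37680) + 21998/27 = -28936*(-1/37680) + 21998*(1/27) = 3617/4710 + 21998/27 = 34569413/42390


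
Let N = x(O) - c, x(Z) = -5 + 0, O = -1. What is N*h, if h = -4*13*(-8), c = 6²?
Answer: -17056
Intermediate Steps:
c = 36
x(Z) = -5
N = -41 (N = -5 - 1*36 = -5 - 36 = -41)
h = 416 (h = -52*(-8) = 416)
N*h = -41*416 = -17056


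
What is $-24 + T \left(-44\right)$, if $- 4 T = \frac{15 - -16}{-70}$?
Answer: $- \frac{2021}{70} \approx -28.871$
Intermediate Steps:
$T = \frac{31}{280}$ ($T = - \frac{\left(15 - -16\right) \frac{1}{-70}}{4} = - \frac{\left(15 + 16\right) \left(- \frac{1}{70}\right)}{4} = - \frac{31 \left(- \frac{1}{70}\right)}{4} = \left(- \frac{1}{4}\right) \left(- \frac{31}{70}\right) = \frac{31}{280} \approx 0.11071$)
$-24 + T \left(-44\right) = -24 + \frac{31}{280} \left(-44\right) = -24 - \frac{341}{70} = - \frac{2021}{70}$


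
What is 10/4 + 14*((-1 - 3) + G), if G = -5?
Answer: -247/2 ≈ -123.50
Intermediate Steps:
10/4 + 14*((-1 - 3) + G) = 10/4 + 14*((-1 - 3) - 5) = 10*(1/4) + 14*(-4 - 5) = 5/2 + 14*(-9) = 5/2 - 126 = -247/2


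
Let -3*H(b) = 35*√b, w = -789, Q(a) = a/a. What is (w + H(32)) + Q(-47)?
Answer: -788 - 140*√2/3 ≈ -854.00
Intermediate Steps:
Q(a) = 1
H(b) = -35*√b/3
(w + H(32)) + Q(-47) = (-789 - 140*√2/3) + 1 = -788 - 140*√2/3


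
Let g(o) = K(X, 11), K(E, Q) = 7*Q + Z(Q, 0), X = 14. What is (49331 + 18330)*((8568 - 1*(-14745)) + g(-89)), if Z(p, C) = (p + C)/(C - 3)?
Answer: 4747028099/3 ≈ 1.5823e+9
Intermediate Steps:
Z(p, C) = (C + p)/(-3 + C)
K(E, Q) = 20*Q/3 (K(E, Q) = 7*Q + (0 + Q)/(-3 + 0) = 7*Q + Q/(-3) = 7*Q - Q/3 = 20*Q/3)
g(o) = 220/3 (g(o) = (20/3)*11 = 220/3)
(49331 + 18330)*((8568 - 1*(-14745)) + g(-89)) = (49331 + 18330)*((8568 - 1*(-14745)) + 220/3) = 67661*((8568 + 14745) + 220/3) = 67661*(23313 + 220/3) = 67661*(70159/3) = 4747028099/3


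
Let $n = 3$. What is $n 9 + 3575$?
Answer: $3602$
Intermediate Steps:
$n 9 + 3575 = 3 \cdot 9 + 3575 = 27 + 3575 = 3602$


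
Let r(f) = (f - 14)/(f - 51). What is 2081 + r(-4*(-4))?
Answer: 72833/35 ≈ 2080.9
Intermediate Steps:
r(f) = (-14 + f)/(-51 + f)
2081 + r(-4*(-4)) = 2081 + (-14 - 4*(-4))/(-51 - 4*(-4)) = 2081 + (-14 + 16)/(-51 + 16) = 2081 + 2/(-35) = 2081 - 1/35*2 = 2081 - 2/35 = 72833/35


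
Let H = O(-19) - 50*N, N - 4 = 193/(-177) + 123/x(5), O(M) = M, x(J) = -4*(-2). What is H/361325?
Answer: -660727/255818100 ≈ -0.0025828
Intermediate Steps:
x(J) = 8
N = 25891/1416 (N = 4 + (193/(-177) + 123/8) = 4 + (193*(-1/177) + 123*(⅛)) = 4 + (-193/177 + 123/8) = 4 + 20227/1416 = 25891/1416 ≈ 18.285)
H = -660727/708 (H = -19 - 50*25891/1416 = -19 - 647275/708 = -660727/708 ≈ -933.23)
H/361325 = -660727/708/361325 = -660727/708*1/361325 = -660727/255818100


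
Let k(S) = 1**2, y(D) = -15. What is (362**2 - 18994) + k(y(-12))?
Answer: 112051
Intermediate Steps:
k(S) = 1
(362**2 - 18994) + k(y(-12)) = (362**2 - 18994) + 1 = (131044 - 18994) + 1 = 112050 + 1 = 112051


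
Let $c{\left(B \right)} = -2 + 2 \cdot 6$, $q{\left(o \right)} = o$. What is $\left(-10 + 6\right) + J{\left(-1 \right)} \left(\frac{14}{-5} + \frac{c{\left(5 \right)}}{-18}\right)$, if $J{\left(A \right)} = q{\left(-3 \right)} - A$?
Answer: $\frac{122}{45} \approx 2.7111$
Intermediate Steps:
$J{\left(A \right)} = -3 - A$
$c{\left(B \right)} = 10$ ($c{\left(B \right)} = -2 + 12 = 10$)
$\left(-10 + 6\right) + J{\left(-1 \right)} \left(\frac{14}{-5} + \frac{c{\left(5 \right)}}{-18}\right) = \left(-10 + 6\right) + \left(-3 - -1\right) \left(\frac{14}{-5} + \frac{10}{-18}\right) = -4 + \left(-3 + 1\right) \left(14 \left(- \frac{1}{5}\right) + 10 \left(- \frac{1}{18}\right)\right) = -4 - 2 \left(- \frac{14}{5} - \frac{5}{9}\right) = -4 - - \frac{302}{45} = -4 + \frac{302}{45} = \frac{122}{45}$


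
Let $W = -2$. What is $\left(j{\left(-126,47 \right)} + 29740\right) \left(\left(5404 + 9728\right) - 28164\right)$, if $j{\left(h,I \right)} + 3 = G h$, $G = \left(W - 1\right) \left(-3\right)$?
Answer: $-372754296$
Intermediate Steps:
$G = 9$ ($G = \left(-2 - 1\right) \left(-3\right) = \left(-3\right) \left(-3\right) = 9$)
$j{\left(h,I \right)} = -3 + 9 h$
$\left(j{\left(-126,47 \right)} + 29740\right) \left(\left(5404 + 9728\right) - 28164\right) = \left(\left(-3 + 9 \left(-126\right)\right) + 29740\right) \left(\left(5404 + 9728\right) - 28164\right) = \left(\left(-3 - 1134\right) + 29740\right) \left(15132 - 28164\right) = \left(-1137 + 29740\right) \left(-13032\right) = 28603 \left(-13032\right) = -372754296$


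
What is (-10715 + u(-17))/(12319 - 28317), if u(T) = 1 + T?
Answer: 10731/15998 ≈ 0.67077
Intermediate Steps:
(-10715 + u(-17))/(12319 - 28317) = (-10715 + (1 - 17))/(12319 - 28317) = (-10715 - 16)/(-15998) = -10731*(-1/15998) = 10731/15998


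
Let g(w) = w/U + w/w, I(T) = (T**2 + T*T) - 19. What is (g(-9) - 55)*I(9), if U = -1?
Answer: -6435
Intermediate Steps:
I(T) = -19 + 2*T**2 (I(T) = (T**2 + T**2) - 19 = 2*T**2 - 19 = -19 + 2*T**2)
g(w) = 1 - w (g(w) = w/(-1) + w/w = w*(-1) + 1 = -w + 1 = 1 - w)
(g(-9) - 55)*I(9) = ((1 - 1*(-9)) - 55)*(-19 + 2*9**2) = ((1 + 9) - 55)*(-19 + 2*81) = (10 - 55)*(-19 + 162) = -45*143 = -6435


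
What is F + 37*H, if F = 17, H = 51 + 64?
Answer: 4272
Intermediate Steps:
H = 115
F + 37*H = 17 + 37*115 = 17 + 4255 = 4272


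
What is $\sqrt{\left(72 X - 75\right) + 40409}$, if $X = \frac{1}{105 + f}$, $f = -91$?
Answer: $\frac{\sqrt{1976618}}{7} \approx 200.85$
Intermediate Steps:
$X = \frac{1}{14}$ ($X = \frac{1}{105 - 91} = \frac{1}{14} \approx 0.071429$)
$\sqrt{\left(72 X - 75\right) + 40409} = \sqrt{\left(72 \cdot \frac{1}{14} - 75\right) + 40409} = \sqrt{\left(\frac{36}{7} - 75\right) + 40409} = \sqrt{- \frac{489}{7} + 40409} = \sqrt{\frac{282374}{7}} = \frac{\sqrt{1976618}}{7}$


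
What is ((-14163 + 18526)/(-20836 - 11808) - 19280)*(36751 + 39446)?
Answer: -47956919902551/32644 ≈ -1.4691e+9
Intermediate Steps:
((-14163 + 18526)/(-20836 - 11808) - 19280)*(36751 + 39446) = (4363/(-32644) - 19280)*76197 = (4363*(-1/32644) - 19280)*76197 = (-4363/32644 - 19280)*76197 = -629380683/32644*76197 = -47956919902551/32644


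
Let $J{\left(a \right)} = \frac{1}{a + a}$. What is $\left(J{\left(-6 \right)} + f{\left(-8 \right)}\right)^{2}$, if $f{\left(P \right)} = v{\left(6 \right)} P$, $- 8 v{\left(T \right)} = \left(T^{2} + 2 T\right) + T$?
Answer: $\frac{418609}{144} \approx 2907.0$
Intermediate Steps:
$v{\left(T \right)} = - \frac{3 T}{8} - \frac{T^{2}}{8}$ ($v{\left(T \right)} = - \frac{\left(T^{2} + 2 T\right) + T}{8} = - \frac{T^{2} + 3 T}{8} = - \frac{3 T}{8} - \frac{T^{2}}{8}$)
$f{\left(P \right)} = - \frac{27 P}{4}$ ($f{\left(P \right)} = \left(- \frac{1}{8}\right) 6 \left(3 + 6\right) P = \left(- \frac{1}{8}\right) 6 \cdot 9 P = - \frac{27 P}{4}$)
$J{\left(a \right)} = \frac{1}{2 a}$
$\left(J{\left(-6 \right)} + f{\left(-8 \right)}\right)^{2} = \left(\frac{1}{2 \left(-6\right)} - -54\right)^{2} = \left(\frac{1}{2} \left(- \frac{1}{6}\right) + 54\right)^{2} = \left(- \frac{1}{12} + 54\right)^{2} = \left(\frac{647}{12}\right)^{2} = \frac{418609}{144}$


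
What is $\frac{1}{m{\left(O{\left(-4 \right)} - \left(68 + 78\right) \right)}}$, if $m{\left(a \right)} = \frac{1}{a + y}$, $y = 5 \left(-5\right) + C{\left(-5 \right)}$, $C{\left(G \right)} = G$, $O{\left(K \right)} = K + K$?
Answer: $-184$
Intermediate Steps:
$O{\left(K \right)} = 2 K$
$y = -30$ ($y = 5 \left(-5\right) - 5 = -25 - 5 = -30$)
$m{\left(a \right)} = \frac{1}{-30 + a}$ ($m{\left(a \right)} = \frac{1}{a - 30} = \frac{1}{-30 + a}$)
$\frac{1}{m{\left(O{\left(-4 \right)} - \left(68 + 78\right) \right)}} = \frac{1}{\frac{1}{-30 + \left(2 \left(-4\right) - \left(68 + 78\right)\right)}} = \frac{1}{\frac{1}{-30 - 154}} = \frac{1}{\frac{1}{-184}} = \frac{1}{- \frac{1}{184}} = -184$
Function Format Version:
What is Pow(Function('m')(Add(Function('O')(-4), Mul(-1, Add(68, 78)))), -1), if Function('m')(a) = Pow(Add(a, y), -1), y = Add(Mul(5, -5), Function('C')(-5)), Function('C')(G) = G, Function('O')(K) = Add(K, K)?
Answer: -184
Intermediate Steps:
Function('O')(K) = Mul(2, K)
y = -30 (y = Add(Mul(5, -5), -5) = Add(-25, -5) = -30)
Function('m')(a) = Pow(Add(-30, a), -1) (Function('m')(a) = Pow(Add(a, -30), -1) = Pow(Add(-30, a), -1))
Pow(Function('m')(Add(Function('O')(-4), Mul(-1, Add(68, 78)))), -1) = Pow(Pow(Add(-30, Add(Mul(2, -4), Mul(-1, Add(68, 78)))), -1), -1) = Pow(Pow(Add(-30, Add(-8, Mul(-1, 146))), -1), -1) = Pow(Pow(Add(-30, Add(-8, -146)), -1), -1) = Pow(Pow(Add(-30, -154), -1), -1) = Pow(Pow(-184, -1), -1) = Pow(Rational(-1, 184), -1) = -184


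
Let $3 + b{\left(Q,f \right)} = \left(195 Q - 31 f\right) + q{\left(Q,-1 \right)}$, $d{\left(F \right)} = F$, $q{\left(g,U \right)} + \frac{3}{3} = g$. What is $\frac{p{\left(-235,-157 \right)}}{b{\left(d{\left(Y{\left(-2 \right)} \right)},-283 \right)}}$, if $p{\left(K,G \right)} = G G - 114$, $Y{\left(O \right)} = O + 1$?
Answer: $\frac{24535}{8573} \approx 2.8619$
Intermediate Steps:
$q{\left(g,U \right)} = -1 + g$
$Y{\left(O \right)} = 1 + O$
$p{\left(K,G \right)} = -114 + G^{2}$ ($p{\left(K,G \right)} = G^{2} - 114 = -114 + G^{2}$)
$b{\left(Q,f \right)} = -4 - 31 f + 196 Q$ ($b{\left(Q,f \right)} = -3 + \left(\left(195 Q - 31 f\right) + \left(-1 + Q\right)\right) = -3 + \left(\left(- 31 f + 195 Q\right) + \left(-1 + Q\right)\right) = -3 - \left(1 - 196 Q + 31 f\right) = -4 - 31 f + 196 Q$)
$\frac{p{\left(-235,-157 \right)}}{b{\left(d{\left(Y{\left(-2 \right)} \right)},-283 \right)}} = \frac{-114 + \left(-157\right)^{2}}{-4 - -8773 + 196 \left(1 - 2\right)} = \frac{-114 + 24649}{-4 + 8773 + 196 \left(-1\right)} = \frac{24535}{-4 + 8773 - 196} = \frac{24535}{8573}$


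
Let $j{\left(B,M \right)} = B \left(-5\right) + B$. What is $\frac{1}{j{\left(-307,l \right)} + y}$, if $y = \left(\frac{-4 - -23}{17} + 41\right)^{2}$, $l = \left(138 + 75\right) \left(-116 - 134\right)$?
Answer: $\frac{289}{867548} \approx 0.00033312$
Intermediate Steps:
$l = -53250$ ($l = 213 \left(-250\right) = -53250$)
$y = \frac{512656}{289}$ ($y = \left(\left(-4 + 23\right) \frac{1}{17} + 41\right)^{2} = \left(19 \cdot \frac{1}{17} + 41\right)^{2} = \left(\frac{19}{17} + 41\right)^{2} = \left(\frac{716}{17}\right)^{2} = \frac{512656}{289} \approx 1773.9$)
$j{\left(B,M \right)} = - 4 B$ ($j{\left(B,M \right)} = - 5 B + B = - 4 B$)
$\frac{1}{j{\left(-307,l \right)} + y} = \frac{1}{\left(-4\right) \left(-307\right) + \frac{512656}{289}} = \frac{1}{1228 + \frac{512656}{289}} = \frac{1}{\frac{867548}{289}} = \frac{289}{867548}$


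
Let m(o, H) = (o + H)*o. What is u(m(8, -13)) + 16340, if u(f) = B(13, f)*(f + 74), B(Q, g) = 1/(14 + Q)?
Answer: 441214/27 ≈ 16341.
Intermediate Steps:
m(o, H) = o*(H + o) (m(o, H) = (H + o)*o = o*(H + o))
u(f) = 74/27 + f/27 (u(f) = (f + 74)/(14 + 13) = (74 + f)/27 = 74/27 + f/27)
u(m(8, -13)) + 16340 = (74/27 + (8*(-13 + 8))/27) + 16340 = (74/27 + (8*(-5))/27) + 16340 = (74/27 + (1/27)*(-40)) + 16340 = (74/27 - 40/27) + 16340 = 34/27 + 16340 = 441214/27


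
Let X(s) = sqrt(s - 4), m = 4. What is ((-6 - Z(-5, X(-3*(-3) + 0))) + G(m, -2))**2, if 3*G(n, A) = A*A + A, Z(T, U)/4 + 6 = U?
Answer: 3856/9 - 448*sqrt(5)/3 ≈ 94.525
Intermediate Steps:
X(s) = sqrt(-4 + s)
Z(T, U) = -24 + 4*U
G(n, A) = A/3 + A**2/3 (G(n, A) = (A*A + A)/3 = (A**2 + A)/3 = (A + A**2)/3 = A/3 + A**2/3)
((-6 - Z(-5, X(-3*(-3) + 0))) + G(m, -2))**2 = ((-6 - (-24 + 4*sqrt(-4 + (-3*(-3) + 0)))) + (1/3)*(-2)*(1 - 2))**2 = ((-6 - (-24 + 4*sqrt(-4 + (9 + 0)))) + (1/3)*(-2)*(-1))**2 = ((-6 - (-24 + 4*sqrt(-4 + 9))) + 2/3)**2 = ((-6 - (-24 + 4*sqrt(5))) + 2/3)**2 = ((-6 + (24 - 4*sqrt(5))) + 2/3)**2 = ((18 - 4*sqrt(5)) + 2/3)**2 = (56/3 - 4*sqrt(5))**2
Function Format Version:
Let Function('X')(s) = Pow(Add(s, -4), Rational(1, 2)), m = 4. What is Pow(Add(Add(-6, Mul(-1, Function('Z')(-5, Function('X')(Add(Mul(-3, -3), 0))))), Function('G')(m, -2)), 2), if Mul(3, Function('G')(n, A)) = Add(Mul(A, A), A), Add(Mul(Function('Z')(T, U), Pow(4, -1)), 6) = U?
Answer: Add(Rational(3856, 9), Mul(Rational(-448, 3), Pow(5, Rational(1, 2)))) ≈ 94.525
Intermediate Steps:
Function('X')(s) = Pow(Add(-4, s), Rational(1, 2))
Function('Z')(T, U) = Add(-24, Mul(4, U))
Function('G')(n, A) = Add(Mul(Rational(1, 3), A), Mul(Rational(1, 3), Pow(A, 2))) (Function('G')(n, A) = Mul(Rational(1, 3), Add(Mul(A, A), A)) = Mul(Rational(1, 3), Add(Pow(A, 2), A)) = Mul(Rational(1, 3), Add(A, Pow(A, 2))) = Add(Mul(Rational(1, 3), A), Mul(Rational(1, 3), Pow(A, 2))))
Pow(Add(Add(-6, Mul(-1, Function('Z')(-5, Function('X')(Add(Mul(-3, -3), 0))))), Function('G')(m, -2)), 2) = Pow(Add(Add(-6, Mul(-1, Add(-24, Mul(4, Pow(Add(-4, Add(Mul(-3, -3), 0)), Rational(1, 2)))))), Mul(Rational(1, 3), -2, Add(1, -2))), 2) = Pow(Add(Add(-6, Mul(-1, Add(-24, Mul(4, Pow(Add(-4, Add(9, 0)), Rational(1, 2)))))), Mul(Rational(1, 3), -2, -1)), 2) = Pow(Add(Add(-6, Mul(-1, Add(-24, Mul(4, Pow(Add(-4, 9), Rational(1, 2)))))), Rational(2, 3)), 2) = Pow(Add(Add(-6, Mul(-1, Add(-24, Mul(4, Pow(5, Rational(1, 2)))))), Rational(2, 3)), 2) = Pow(Add(Add(-6, Add(24, Mul(-4, Pow(5, Rational(1, 2))))), Rational(2, 3)), 2) = Pow(Add(Add(18, Mul(-4, Pow(5, Rational(1, 2)))), Rational(2, 3)), 2) = Pow(Add(Rational(56, 3), Mul(-4, Pow(5, Rational(1, 2)))), 2)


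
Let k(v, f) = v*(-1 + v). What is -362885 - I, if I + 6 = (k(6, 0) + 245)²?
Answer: -438504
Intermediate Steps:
I = 75619 (I = -6 + (6*(-1 + 6) + 245)² = -6 + (6*5 + 245)² = -6 + (30 + 245)² = -6 + 275² = -6 + 75625 = 75619)
-362885 - I = -362885 - 1*75619 = -362885 - 75619 = -438504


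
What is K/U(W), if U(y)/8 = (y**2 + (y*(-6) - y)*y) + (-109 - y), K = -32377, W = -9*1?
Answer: 32377/4688 ≈ 6.9064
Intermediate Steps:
W = -9
U(y) = -872 - 48*y**2 - 8*y (U(y) = 8*((y**2 + (y*(-6) - y)*y) + (-109 - y)) = 8*((y**2 + (-6*y - y)*y) + (-109 - y)) = 8*((y**2 + (-7*y)*y) + (-109 - y)) = 8*((y**2 - 7*y**2) + (-109 - y)) = 8*(-6*y**2 + (-109 - y)) = 8*(-109 - y - 6*y**2) = -872 - 48*y**2 - 8*y)
K/U(W) = -32377/(-872 - 48*(-9)**2 - 8*(-9)) = -32377/(-872 - 48*81 + 72) = -32377/(-872 - 3888 + 72) = -32377/(-4688) = -32377*(-1/4688) = 32377/4688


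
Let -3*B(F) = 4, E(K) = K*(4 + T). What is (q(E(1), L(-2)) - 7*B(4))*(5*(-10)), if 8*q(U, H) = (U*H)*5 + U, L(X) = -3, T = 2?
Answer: 175/3 ≈ 58.333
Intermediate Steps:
E(K) = 6*K (E(K) = K*(4 + 2) = K*6 = 6*K)
B(F) = -4/3 (B(F) = -⅓*4 = -4/3)
q(U, H) = U/8 + 5*H*U/8 (q(U, H) = ((U*H)*5 + U)/8 = ((H*U)*5 + U)/8 = (5*H*U + U)/8 = (U + 5*H*U)/8 = U/8 + 5*H*U/8)
(q(E(1), L(-2)) - 7*B(4))*(5*(-10)) = ((6*1)*(1 + 5*(-3))/8 - 7*(-4/3))*(5*(-10)) = ((⅛)*6*(1 - 15) + 28/3)*(-50) = ((⅛)*6*(-14) + 28/3)*(-50) = (-21/2 + 28/3)*(-50) = -7/6*(-50) = 175/3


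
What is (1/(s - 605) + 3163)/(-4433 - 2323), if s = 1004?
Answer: -631019/1347822 ≈ -0.46818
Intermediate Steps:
(1/(s - 605) + 3163)/(-4433 - 2323) = (1/(1004 - 605) + 3163)/(-4433 - 2323) = (1/399 + 3163)/(-6756) = (1/399 + 3163)*(-1/6756) = (1262038/399)*(-1/6756) = -631019/1347822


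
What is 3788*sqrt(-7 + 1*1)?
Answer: 3788*I*sqrt(6) ≈ 9278.7*I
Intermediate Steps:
3788*sqrt(-7 + 1*1) = 3788*sqrt(-7 + 1) = 3788*sqrt(-6) = 3788*(I*sqrt(6)) = 3788*I*sqrt(6)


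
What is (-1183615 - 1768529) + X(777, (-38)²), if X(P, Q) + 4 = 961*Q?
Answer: -1564464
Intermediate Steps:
X(P, Q) = -4 + 961*Q
(-1183615 - 1768529) + X(777, (-38)²) = (-1183615 - 1768529) + (-4 + 961*(-38)²) = -2952144 + (-4 + 961*1444) = -2952144 + (-4 + 1387684) = -2952144 + 1387680 = -1564464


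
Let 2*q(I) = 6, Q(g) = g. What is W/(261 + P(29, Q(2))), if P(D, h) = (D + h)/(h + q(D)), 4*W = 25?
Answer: 125/5344 ≈ 0.023391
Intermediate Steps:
W = 25/4 (W = (1/4)*25 = 25/4 ≈ 6.2500)
q(I) = 3 (q(I) = (1/2)*6 = 3)
P(D, h) = (D + h)/(3 + h) (P(D, h) = (D + h)/(h + 3) = (D + h)/(3 + h))
W/(261 + P(29, Q(2))) = (25/4)/(261 + (29 + 2)/(3 + 2)) = (25/4)/(261 + 31/5) = (25/4)/(1336/5) = (5/1336)*(25/4) = 125/5344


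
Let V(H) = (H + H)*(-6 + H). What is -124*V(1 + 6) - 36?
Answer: -1772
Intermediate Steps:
V(H) = 2*H*(-6 + H) (V(H) = (2*H)*(-6 + H) = 2*H*(-6 + H))
-124*V(1 + 6) - 36 = -248*(1 + 6)*(-6 + (1 + 6)) - 36 = -248*7*(-6 + 7) - 36 = -248*7 - 36 = -124*14 - 36 = -1736 - 36 = -1772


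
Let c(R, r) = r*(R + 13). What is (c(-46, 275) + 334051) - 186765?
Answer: 138211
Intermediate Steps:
c(R, r) = r*(13 + R)
(c(-46, 275) + 334051) - 186765 = (275*(13 - 46) + 334051) - 186765 = (275*(-33) + 334051) - 186765 = (-9075 + 334051) - 186765 = 324976 - 186765 = 138211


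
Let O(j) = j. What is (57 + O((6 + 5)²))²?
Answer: 31684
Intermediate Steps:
(57 + O((6 + 5)²))² = (57 + (6 + 5)²)² = (57 + 11²)² = (57 + 121)² = 178² = 31684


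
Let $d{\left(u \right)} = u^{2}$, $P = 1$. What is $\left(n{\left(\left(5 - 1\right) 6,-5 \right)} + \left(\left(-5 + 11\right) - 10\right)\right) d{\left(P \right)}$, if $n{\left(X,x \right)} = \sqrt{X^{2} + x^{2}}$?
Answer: $-4 + \sqrt{601} \approx 20.515$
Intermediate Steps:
$\left(n{\left(\left(5 - 1\right) 6,-5 \right)} + \left(\left(-5 + 11\right) - 10\right)\right) d{\left(P \right)} = \left(\sqrt{\left(\left(5 - 1\right) 6\right)^{2} + \left(-5\right)^{2}} + \left(\left(-5 + 11\right) - 10\right)\right) 1^{2} = \left(\sqrt{\left(4 \cdot 6\right)^{2} + 25} + \left(6 - 10\right)\right) 1 = \left(\sqrt{24^{2} + 25} - 4\right) 1 = \left(\sqrt{576 + 25} - 4\right) 1 = \left(\sqrt{601} - 4\right) 1 = \left(-4 + \sqrt{601}\right) 1 = -4 + \sqrt{601}$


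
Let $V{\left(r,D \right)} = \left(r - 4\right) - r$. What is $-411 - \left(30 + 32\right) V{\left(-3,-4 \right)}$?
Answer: $-163$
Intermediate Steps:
$V{\left(r,D \right)} = -4$ ($V{\left(r,D \right)} = \left(-4 + r\right) - r = -4$)
$-411 - \left(30 + 32\right) V{\left(-3,-4 \right)} = -411 - \left(30 + 32\right) \left(-4\right) = -411 - 62 \left(-4\right) = -411 - -248 = -411 + 248 = -163$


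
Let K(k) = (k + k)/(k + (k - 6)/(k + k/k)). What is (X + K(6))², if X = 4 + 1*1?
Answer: 49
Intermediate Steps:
K(k) = 2*k/(k + (-6 + k)/(1 + k)) (K(k) = (2*k)/(k + (-6 + k)/(k + 1)) = (2*k)/(k + (-6 + k)/(1 + k)) = 2*k/(k + (-6 + k)/(1 + k)))
X = 5 (X = 4 + 1 = 5)
(X + K(6))² = (5 + 2*6*(1 + 6)/(-6 + 6² + 2*6))² = (5 + 2*6*7/(-6 + 36 + 12))² = (5 + 2*6*7/42)² = (5 + 2*6*(1/42)*7)² = (5 + 2)² = 7² = 49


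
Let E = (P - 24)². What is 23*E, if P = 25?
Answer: 23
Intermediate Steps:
E = 1 (E = (25 - 24)² = 1² = 1)
23*E = 23*1 = 23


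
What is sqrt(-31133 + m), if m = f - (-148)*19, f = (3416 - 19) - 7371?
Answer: I*sqrt(32295) ≈ 179.71*I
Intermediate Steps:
f = -3974 (f = 3397 - 7371 = -3974)
m = -1162 (m = -3974 - (-148)*19 = -3974 - 1*(-2812) = -3974 + 2812 = -1162)
sqrt(-31133 + m) = sqrt(-31133 - 1162) = sqrt(-32295) = I*sqrt(32295)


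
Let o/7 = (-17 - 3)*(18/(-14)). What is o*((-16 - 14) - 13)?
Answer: -7740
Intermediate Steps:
o = 180 (o = 7*((-17 - 3)*(18/(-14))) = 7*(-360*(-1)/14) = 7*(-20*(-9/7)) = 7*(180/7) = 180)
o*((-16 - 14) - 13) = 180*((-16 - 14) - 13) = 180*(-30 - 13) = 180*(-43) = -7740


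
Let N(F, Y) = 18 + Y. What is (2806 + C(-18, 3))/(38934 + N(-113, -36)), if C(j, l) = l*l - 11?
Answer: 701/9729 ≈ 0.072053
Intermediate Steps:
C(j, l) = -11 + l² (C(j, l) = l² - 11 = -11 + l²)
(2806 + C(-18, 3))/(38934 + N(-113, -36)) = (2806 + (-11 + 3²))/(38934 + (18 - 36)) = (2806 + (-11 + 9))/(38934 - 18) = (2806 - 2)/38916 = 2804*(1/38916) = 701/9729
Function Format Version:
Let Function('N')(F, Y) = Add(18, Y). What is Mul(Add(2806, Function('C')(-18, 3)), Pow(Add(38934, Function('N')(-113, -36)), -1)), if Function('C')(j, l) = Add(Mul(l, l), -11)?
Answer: Rational(701, 9729) ≈ 0.072053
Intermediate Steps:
Function('C')(j, l) = Add(-11, Pow(l, 2)) (Function('C')(j, l) = Add(Pow(l, 2), -11) = Add(-11, Pow(l, 2)))
Mul(Add(2806, Function('C')(-18, 3)), Pow(Add(38934, Function('N')(-113, -36)), -1)) = Mul(Add(2806, Add(-11, Pow(3, 2))), Pow(Add(38934, Add(18, -36)), -1)) = Mul(Add(2806, Add(-11, 9)), Pow(Add(38934, -18), -1)) = Mul(Add(2806, -2), Pow(38916, -1)) = Mul(2804, Rational(1, 38916)) = Rational(701, 9729)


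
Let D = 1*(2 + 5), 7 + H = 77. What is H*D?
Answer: 490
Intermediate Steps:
H = 70 (H = -7 + 77 = 70)
D = 7 (D = 1*7 = 7)
H*D = 70*7 = 490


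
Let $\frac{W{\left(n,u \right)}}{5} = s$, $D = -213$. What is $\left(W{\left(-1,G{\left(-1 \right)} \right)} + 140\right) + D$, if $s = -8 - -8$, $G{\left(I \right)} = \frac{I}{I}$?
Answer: $-73$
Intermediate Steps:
$G{\left(I \right)} = 1$
$s = 0$ ($s = -8 + 8 = 0$)
$W{\left(n,u \right)} = 0$ ($W{\left(n,u \right)} = 5 \cdot 0 = 0$)
$\left(W{\left(-1,G{\left(-1 \right)} \right)} + 140\right) + D = \left(0 + 140\right) - 213 = 140 - 213 = -73$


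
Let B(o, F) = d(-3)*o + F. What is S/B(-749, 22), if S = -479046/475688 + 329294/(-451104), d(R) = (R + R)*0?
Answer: -23296298191/295054044384 ≈ -0.078956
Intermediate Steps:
d(R) = 0 (d(R) = (2*R)*0 = 0)
B(o, F) = F (B(o, F) = 0*o + F = 0 + F = F)
S = -23296298191/13411547472 (S = -479046*1/475688 + 329294*(-1/451104) = -239523/237844 - 164647/225552 = -23296298191/13411547472 ≈ -1.7370)
S/B(-749, 22) = -23296298191/13411547472/22 = -23296298191/13411547472*1/22 = -23296298191/295054044384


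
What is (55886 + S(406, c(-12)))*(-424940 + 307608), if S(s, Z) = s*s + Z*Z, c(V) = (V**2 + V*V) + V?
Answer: -34835636136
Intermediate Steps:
c(V) = V + 2*V**2 (c(V) = (V**2 + V**2) + V = 2*V**2 + V = V + 2*V**2)
S(s, Z) = Z**2 + s**2 (S(s, Z) = s**2 + Z**2 = Z**2 + s**2)
(55886 + S(406, c(-12)))*(-424940 + 307608) = (55886 + ((-12*(1 + 2*(-12)))**2 + 406**2))*(-424940 + 307608) = (55886 + ((-12*(1 - 24))**2 + 164836))*(-117332) = (55886 + ((-12*(-23))**2 + 164836))*(-117332) = (55886 + (276**2 + 164836))*(-117332) = (55886 + (76176 + 164836))*(-117332) = (55886 + 241012)*(-117332) = 296898*(-117332) = -34835636136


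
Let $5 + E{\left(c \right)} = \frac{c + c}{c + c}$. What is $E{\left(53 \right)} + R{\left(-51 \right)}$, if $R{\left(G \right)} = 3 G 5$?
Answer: $-769$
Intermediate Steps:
$E{\left(c \right)} = -4$ ($E{\left(c \right)} = -5 + \frac{c + c}{c + c} = -5 + \frac{2 c}{2 c} = -5 + 2 c \frac{1}{2 c} = -5 + 1 = -4$)
$R{\left(G \right)} = 15 G$
$E{\left(53 \right)} + R{\left(-51 \right)} = -4 + 15 \left(-51\right) = -4 - 765 = -769$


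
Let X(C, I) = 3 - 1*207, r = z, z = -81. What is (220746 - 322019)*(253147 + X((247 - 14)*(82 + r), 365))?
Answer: -25616296439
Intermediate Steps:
r = -81
X(C, I) = -204 (X(C, I) = 3 - 207 = -204)
(220746 - 322019)*(253147 + X((247 - 14)*(82 + r), 365)) = (220746 - 322019)*(253147 - 204) = -101273*252943 = -25616296439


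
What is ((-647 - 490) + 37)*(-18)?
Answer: 19800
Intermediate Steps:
((-647 - 490) + 37)*(-18) = (-1137 + 37)*(-18) = -1100*(-18) = 19800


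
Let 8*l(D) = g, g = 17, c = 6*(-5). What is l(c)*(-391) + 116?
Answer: -5719/8 ≈ -714.88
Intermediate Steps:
c = -30
l(D) = 17/8 (l(D) = (⅛)*17 = 17/8)
l(c)*(-391) + 116 = (17/8)*(-391) + 116 = -6647/8 + 116 = -5719/8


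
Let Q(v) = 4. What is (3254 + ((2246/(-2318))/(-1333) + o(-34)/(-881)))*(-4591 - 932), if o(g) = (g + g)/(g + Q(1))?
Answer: -122307149216204197/6805491535 ≈ -1.7972e+7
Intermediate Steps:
o(g) = 2*g/(4 + g) (o(g) = (g + g)/(g + 4) = (2*g)/(4 + g) = 2*g/(4 + g))
(3254 + ((2246/(-2318))/(-1333) + o(-34)/(-881)))*(-4591 - 932) = (3254 + ((2246/(-2318))/(-1333) + (2*(-34)/(4 - 34))/(-881)))*(-4591 - 932) = (3254 + ((2246*(-1/2318))*(-1/1333) + (2*(-34)/(-30))*(-1/881)))*(-5523) = (3254 + (-1123/1159*(-1/1333) + (2*(-34)*(-1/30))*(-1/881)))*(-5523) = (3254 + (1123/1544947 + (34/15)*(-1/881)))*(-5523) = (3254 + (1123/1544947 - 34/13215))*(-5523) = (3254 - 37687753/20416474605)*(-5523) = (66435170676917/20416474605)*(-5523) = -122307149216204197/6805491535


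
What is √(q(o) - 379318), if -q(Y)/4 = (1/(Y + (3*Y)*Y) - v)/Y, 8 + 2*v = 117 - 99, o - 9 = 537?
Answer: I*√75942801020019571/447447 ≈ 615.89*I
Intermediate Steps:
o = 546 (o = 9 + 537 = 546)
v = 5 (v = -4 + (117 - 99)/2 = -4 + (½)*18 = -4 + 9 = 5)
q(Y) = -4*(-5 + 1/(Y + 3*Y²))/Y (q(Y) = -4*(1/(Y + (3*Y)*Y) - 1*5)/Y = -4*(1/(Y + 3*Y²) - 5)/Y = -4*(-5 + 1/(Y + 3*Y²))/Y)
√(q(o) - 379318) = √(4*(-1 + 5*546 + 15*546²)/(546²*(1 + 3*546)) - 379318) = √(4*(1/298116)*(-1 + 2730 + 15*298116)/(1 + 1638) - 379318) = √(4*(1/298116)*(-1 + 2730 + 4471740)/1639 - 379318) = √(4*(1/298116)*(1/1639)*4474469 - 379318) = √(4474469/122153031 - 379318) = √(-46334838938389/122153031) = I*√75942801020019571/447447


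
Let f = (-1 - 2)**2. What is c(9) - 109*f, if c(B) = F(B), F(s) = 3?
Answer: -978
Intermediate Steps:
c(B) = 3
f = 9 (f = (-3)**2 = 9)
c(9) - 109*f = 3 - 109*9 = 3 - 981 = -978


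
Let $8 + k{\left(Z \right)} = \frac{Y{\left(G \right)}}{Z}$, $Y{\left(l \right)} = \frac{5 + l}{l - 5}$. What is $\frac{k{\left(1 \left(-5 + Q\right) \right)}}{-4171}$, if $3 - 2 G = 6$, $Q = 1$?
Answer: $\frac{409}{216892} \approx 0.0018857$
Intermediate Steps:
$G = - \frac{3}{2}$ ($G = \frac{3}{2} - 3 = - \frac{3}{2} \approx -1.5$)
$Y{\left(l \right)} = \frac{5 + l}{-5 + l}$
$k{\left(Z \right)} = -8 - \frac{7}{13 Z}$ ($k{\left(Z \right)} = -8 + \frac{\frac{1}{-5 - \frac{3}{2}} \left(5 - \frac{3}{2}\right)}{Z} = -8 + \frac{\frac{1}{- \frac{13}{2}} \cdot \frac{7}{2}}{Z} = -8 + \frac{\left(- \frac{2}{13}\right) \frac{7}{2}}{Z} = -8 - \frac{7}{13 Z}$)
$\frac{k{\left(1 \left(-5 + Q\right) \right)}}{-4171} = \frac{-8 - \frac{7}{13 \cdot 1 \left(-5 + 1\right)}}{-4171} = \left(-8 - \frac{7}{13 \cdot 1 \left(-4\right)}\right) \left(- \frac{1}{4171}\right) = \left(-8 - \frac{7}{13 \left(-4\right)}\right) \left(- \frac{1}{4171}\right) = \left(-8 - - \frac{7}{52}\right) \left(- \frac{1}{4171}\right) = \left(-8 + \frac{7}{52}\right) \left(- \frac{1}{4171}\right) = \left(- \frac{409}{52}\right) \left(- \frac{1}{4171}\right) = \frac{409}{216892}$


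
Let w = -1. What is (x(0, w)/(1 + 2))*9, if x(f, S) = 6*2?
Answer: 36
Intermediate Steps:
x(f, S) = 12
(x(0, w)/(1 + 2))*9 = (12/(1 + 2))*9 = (12/3)*9 = ((⅓)*12)*9 = 4*9 = 36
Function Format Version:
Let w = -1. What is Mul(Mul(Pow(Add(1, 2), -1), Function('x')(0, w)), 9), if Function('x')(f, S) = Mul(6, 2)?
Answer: 36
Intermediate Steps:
Function('x')(f, S) = 12
Mul(Mul(Pow(Add(1, 2), -1), Function('x')(0, w)), 9) = Mul(Mul(Pow(Add(1, 2), -1), 12), 9) = Mul(Mul(Pow(3, -1), 12), 9) = Mul(Mul(Rational(1, 3), 12), 9) = Mul(4, 9) = 36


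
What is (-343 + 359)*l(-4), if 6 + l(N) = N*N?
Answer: 160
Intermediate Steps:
l(N) = -6 + N² (l(N) = -6 + N*N = -6 + N²)
(-343 + 359)*l(-4) = (-343 + 359)*(-6 + (-4)²) = 16*(-6 + 16) = 16*10 = 160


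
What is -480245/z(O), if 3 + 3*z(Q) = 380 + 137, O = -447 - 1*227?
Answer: -1440735/514 ≈ -2803.0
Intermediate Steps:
O = -674 (O = -447 - 227 = -674)
z(Q) = 514/3 (z(Q) = -1 + (380 + 137)/3 = -1 + (1/3)*517 = -1 + 517/3 = 514/3)
-480245/z(O) = -480245/514/3 = -480245*3/514 = -1440735/514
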